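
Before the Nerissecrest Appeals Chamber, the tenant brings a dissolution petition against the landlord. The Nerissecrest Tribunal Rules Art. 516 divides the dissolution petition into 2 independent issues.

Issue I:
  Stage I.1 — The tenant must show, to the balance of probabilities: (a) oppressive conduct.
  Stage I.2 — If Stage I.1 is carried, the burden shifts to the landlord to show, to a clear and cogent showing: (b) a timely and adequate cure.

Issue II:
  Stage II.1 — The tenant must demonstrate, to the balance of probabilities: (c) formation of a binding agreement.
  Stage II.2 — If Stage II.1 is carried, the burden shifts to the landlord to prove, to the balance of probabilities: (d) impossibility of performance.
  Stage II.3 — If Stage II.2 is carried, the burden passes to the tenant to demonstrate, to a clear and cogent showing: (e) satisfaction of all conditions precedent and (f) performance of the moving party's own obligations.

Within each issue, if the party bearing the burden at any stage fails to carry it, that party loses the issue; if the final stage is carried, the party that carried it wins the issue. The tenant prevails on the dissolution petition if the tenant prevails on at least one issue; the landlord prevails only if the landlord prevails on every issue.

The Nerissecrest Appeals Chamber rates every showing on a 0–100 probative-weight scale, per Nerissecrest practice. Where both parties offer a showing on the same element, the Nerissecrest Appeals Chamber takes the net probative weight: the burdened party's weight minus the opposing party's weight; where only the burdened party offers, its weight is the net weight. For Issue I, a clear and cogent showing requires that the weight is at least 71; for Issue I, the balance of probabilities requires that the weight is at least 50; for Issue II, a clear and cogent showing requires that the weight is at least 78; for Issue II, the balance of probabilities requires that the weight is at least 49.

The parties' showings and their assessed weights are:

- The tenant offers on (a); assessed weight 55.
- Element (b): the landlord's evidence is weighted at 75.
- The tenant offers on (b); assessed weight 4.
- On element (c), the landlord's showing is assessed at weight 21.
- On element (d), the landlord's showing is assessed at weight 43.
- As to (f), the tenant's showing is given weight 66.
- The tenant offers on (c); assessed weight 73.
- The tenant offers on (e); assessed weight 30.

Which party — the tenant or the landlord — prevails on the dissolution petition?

tenant

— Issue I —
At Stage I.1 the tenant must meet the balance of probabilities (weight is at least 50): on (a) the weight is 55, ≥ 50, so (a) meets the standard.
  All elements met. The burden passes to the landlord.
At Stage I.2 the landlord must meet a clear and cogent showing (weight is at least 71): on (b) the weight is 75 less the opposing 4 gives net 71, ≥ 71, so (b) meets the standard.
  All elements met at the final stage.
All stages carried — the landlord prevails on this issue.
— Issue II —
Stage II.1 — burden on tenant; standard: the balance of probabilities (weight is at least 49).
    (c): 73 − 21 = 52 ≥ 49 [met]
  Stage II.1 is satisfied; the onus moves to the landlord.
Stage II.2 — burden on landlord; standard: the balance of probabilities (weight is at least 49).
    (d): 43 < 49 [not met]
  Stage II.2 not carried; the landlord fails its burden.
The tenant prevails on this issue.
Per-issue: Issue I → landlord; Issue II → tenant. The tenant must prevail on at least one issue; overall, the tenant prevails.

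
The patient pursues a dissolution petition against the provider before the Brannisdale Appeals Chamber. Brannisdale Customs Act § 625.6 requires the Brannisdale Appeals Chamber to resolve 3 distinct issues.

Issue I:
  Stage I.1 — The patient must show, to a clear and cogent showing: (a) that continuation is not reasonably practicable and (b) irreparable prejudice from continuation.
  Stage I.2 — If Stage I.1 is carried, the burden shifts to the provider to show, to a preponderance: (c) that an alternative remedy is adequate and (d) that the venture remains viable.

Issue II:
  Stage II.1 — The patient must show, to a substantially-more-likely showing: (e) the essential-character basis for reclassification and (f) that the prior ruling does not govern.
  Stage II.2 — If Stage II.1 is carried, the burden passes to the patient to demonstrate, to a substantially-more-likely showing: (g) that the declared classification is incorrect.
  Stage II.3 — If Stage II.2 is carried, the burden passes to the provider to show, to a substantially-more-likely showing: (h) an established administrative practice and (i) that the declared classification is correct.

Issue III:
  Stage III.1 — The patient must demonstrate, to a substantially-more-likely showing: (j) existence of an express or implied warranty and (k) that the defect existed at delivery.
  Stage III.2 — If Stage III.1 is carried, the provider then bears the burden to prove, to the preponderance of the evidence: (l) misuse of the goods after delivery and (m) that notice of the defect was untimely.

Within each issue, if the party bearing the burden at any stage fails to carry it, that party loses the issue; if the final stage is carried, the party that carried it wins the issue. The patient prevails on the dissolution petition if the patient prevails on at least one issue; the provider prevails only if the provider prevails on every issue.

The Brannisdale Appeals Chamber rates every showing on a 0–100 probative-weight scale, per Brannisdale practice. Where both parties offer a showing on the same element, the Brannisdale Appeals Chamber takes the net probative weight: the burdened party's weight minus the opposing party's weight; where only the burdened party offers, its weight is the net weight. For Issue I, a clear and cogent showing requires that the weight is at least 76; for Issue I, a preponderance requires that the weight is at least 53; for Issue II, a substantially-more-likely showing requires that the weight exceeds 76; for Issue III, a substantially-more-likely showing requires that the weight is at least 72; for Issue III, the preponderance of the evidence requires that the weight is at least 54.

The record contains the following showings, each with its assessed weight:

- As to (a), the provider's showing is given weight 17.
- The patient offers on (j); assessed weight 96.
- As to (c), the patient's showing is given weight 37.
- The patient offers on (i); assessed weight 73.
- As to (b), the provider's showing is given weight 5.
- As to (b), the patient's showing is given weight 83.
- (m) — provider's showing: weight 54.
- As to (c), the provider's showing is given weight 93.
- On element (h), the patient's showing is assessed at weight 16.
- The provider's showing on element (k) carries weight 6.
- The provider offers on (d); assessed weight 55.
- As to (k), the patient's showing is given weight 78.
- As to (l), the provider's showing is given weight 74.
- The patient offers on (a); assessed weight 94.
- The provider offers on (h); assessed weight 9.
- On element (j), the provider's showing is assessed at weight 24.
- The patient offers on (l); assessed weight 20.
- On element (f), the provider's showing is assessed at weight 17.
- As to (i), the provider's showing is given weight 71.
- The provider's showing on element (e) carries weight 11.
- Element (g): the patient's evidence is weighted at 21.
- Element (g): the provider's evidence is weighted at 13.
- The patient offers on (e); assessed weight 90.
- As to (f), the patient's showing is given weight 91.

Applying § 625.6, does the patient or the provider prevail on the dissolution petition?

provider

— Issue I —
At Stage I.1 the patient must meet a clear and cogent showing (weight is at least 76): on (a) the weight is 94 less the opposing 17 gives net 77, ≥ 76, so (a) meets the standard; on (b) the weight is 83 less the opposing 5 gives net 78, which does reach 76, so (b) meets the standard.
  The patient carries Stage I.1; the provider now bears the burden.
At Stage I.2 the provider must meet a preponderance (weight is at least 53): on (c) the weight is 93 less the opposing 37 gives net 56, ≥ 53, so (c) meets the standard; on (d) the weight is 55, which does reach 53, so (d) meets the standard.
  Stage I.2 carried; the final stage is satisfied.
Every stage carried; the provider prevails on this issue.
— Issue II —
Stage II.1 (patient, a substantially-more-likely showing, weight exceeds 76): (e) net 90−11=79 > 76 — meets; (f) net 91−17=74 ≤ 76 — fails.
  The patient does not carry Stage II.1.
The analysis ends at Stage II.1; the provider prevails on this issue.
— Issue III —
Stage III.1 (patient, a substantially-more-likely showing, weight is at least 72): (j) net 96−24=72 ≥ 72 — meets; (k) net 78−6=72 ≥ 72 — meets.
  All elements met. The burden passes to the provider.
Stage III.2 (provider, the preponderance of the evidence, weight is at least 54): (l) net 74−20=54 ≥ 54 — meets; (m) 54 ≥ 54 — meets.
  Stage III.2 carried; the final stage is satisfied.
With every stage satisfied, the provider prevails on this issue.
Per-issue: Issue I → provider; Issue II → provider; Issue III → provider. The patient must prevail on at least one issue; overall, the provider prevails.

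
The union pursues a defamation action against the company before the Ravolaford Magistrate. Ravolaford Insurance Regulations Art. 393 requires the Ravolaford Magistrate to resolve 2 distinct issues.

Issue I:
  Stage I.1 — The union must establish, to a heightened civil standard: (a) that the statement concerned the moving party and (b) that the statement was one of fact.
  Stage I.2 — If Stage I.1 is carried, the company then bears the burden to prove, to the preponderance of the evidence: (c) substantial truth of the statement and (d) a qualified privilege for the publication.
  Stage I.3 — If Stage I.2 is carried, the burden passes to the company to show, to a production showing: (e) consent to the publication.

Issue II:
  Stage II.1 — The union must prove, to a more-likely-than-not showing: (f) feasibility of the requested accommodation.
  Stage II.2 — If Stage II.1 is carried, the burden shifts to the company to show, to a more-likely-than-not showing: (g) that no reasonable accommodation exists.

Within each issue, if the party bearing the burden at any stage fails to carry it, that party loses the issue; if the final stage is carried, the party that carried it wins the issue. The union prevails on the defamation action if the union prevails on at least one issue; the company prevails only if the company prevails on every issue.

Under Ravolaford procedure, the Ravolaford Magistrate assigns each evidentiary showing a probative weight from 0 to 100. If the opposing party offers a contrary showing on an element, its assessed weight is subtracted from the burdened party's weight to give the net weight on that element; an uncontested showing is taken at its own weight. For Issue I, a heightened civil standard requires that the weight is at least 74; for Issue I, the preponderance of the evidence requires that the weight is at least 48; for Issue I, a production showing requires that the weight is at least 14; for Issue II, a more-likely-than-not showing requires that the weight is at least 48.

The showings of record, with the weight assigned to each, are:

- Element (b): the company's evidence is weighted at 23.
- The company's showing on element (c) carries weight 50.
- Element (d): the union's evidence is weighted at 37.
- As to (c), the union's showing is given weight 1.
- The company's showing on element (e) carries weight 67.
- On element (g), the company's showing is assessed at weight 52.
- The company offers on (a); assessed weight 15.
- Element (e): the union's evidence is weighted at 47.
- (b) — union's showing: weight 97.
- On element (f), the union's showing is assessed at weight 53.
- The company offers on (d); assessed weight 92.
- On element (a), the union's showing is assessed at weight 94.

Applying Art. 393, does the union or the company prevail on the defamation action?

— Issue I —
Stage I.1 — burden on union; standard: a heightened civil standard (weight is at least 74).
    (a): 94 − 15 = 79 ≥ 74 [met]
    (b): 97 − 23 = 74 ≥ 74 [met]
  All elements met. The burden passes to the company.
Stage I.2 — burden on company; standard: the preponderance of the evidence (weight is at least 48).
    (c): 50 − 1 = 49 ≥ 48 [met]
    (d): 92 − 37 = 55 ≥ 48 [met]
  Stage I.2 is satisfied; the company continues to bear the burden.
Stage I.3 — burden on company; standard: a production showing (weight is at least 14).
    (e): 67 − 47 = 20 ≥ 14 [met]
  All elements met at the final stage.
Every stage carried; the company prevails on this issue.
— Issue II —
Stage II.1 (union, a more-likely-than-not showing, weight is at least 48): (f) 53 ≥ 48 — meets.
  Stage II.1 is satisfied; the onus moves to the company.
Stage II.2 (company, a more-likely-than-not showing, weight is at least 48): (g) 52 ≥ 48 — meets.
  The company carries the last stage.
Every stage carried; the company prevails on this issue.
Per-issue: Issue I → company; Issue II → company. The union must prevail on at least one issue; overall, the company prevails.

company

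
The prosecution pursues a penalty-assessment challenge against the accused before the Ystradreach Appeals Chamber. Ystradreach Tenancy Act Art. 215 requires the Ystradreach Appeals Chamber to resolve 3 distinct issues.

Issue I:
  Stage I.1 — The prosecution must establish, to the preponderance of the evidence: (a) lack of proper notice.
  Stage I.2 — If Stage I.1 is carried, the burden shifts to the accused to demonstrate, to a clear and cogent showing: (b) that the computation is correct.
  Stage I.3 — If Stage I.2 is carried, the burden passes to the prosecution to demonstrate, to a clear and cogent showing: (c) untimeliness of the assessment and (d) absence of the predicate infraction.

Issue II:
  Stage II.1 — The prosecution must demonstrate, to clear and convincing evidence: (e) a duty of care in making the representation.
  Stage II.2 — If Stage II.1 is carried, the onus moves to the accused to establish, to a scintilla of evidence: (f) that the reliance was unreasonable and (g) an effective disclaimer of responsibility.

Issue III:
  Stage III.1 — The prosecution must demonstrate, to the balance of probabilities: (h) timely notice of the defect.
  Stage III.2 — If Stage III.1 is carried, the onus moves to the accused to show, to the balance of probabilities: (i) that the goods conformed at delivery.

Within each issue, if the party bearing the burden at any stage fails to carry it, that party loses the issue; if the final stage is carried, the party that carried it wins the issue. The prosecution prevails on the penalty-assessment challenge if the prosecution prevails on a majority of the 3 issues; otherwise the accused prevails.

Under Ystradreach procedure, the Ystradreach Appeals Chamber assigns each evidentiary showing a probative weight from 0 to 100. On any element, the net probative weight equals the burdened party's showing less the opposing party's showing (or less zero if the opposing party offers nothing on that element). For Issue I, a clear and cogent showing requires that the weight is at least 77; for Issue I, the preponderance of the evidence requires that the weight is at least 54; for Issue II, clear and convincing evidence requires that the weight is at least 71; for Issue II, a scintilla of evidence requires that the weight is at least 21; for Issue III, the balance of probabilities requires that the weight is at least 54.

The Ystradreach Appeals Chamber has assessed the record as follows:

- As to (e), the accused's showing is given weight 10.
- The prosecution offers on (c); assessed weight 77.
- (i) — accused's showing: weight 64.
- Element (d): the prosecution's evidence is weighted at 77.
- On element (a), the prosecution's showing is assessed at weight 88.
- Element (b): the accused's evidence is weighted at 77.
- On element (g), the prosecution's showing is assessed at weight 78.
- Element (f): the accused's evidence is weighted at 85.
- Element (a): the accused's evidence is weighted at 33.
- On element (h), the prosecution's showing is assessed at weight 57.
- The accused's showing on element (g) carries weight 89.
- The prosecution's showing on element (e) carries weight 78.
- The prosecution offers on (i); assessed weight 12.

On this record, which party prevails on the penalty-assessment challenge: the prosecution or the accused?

prosecution

— Issue I —
Stage I.1 — burden on prosecution; standard: the preponderance of the evidence (weight is at least 54).
    (a): 88 − 33 = 55 ≥ 54 [met]
  The prosecution carries Stage I.1; the accused now bears the burden.
Stage I.2 — burden on accused; standard: a clear and cogent showing (weight is at least 77).
    (b): 77 ≥ 77 [met]
  All elements met. The burden passes to the prosecution.
Stage I.3 — burden on prosecution; standard: a clear and cogent showing (weight is at least 77).
    (c): 77 ≥ 77 [met]
    (d): 77 ≥ 77 [met]
  The prosecution carries the last stage.
All stages carried — the prosecution prevails on this issue.
— Issue II —
Stage II.1 (prosecution, clear and convincing evidence, weight is at least 71): (e) net 78−10=68 < 71 — fails.
  Stage II.1 not carried; the prosecution fails its burden.
So the accused prevails on this issue.
— Issue III —
Stage III.1 (prosecution, the balance of probabilities, weight is at least 54): (h) 57 ≥ 54 — meets.
  Stage III.1 is satisfied; the onus moves to the accused.
Stage III.2 (accused, the balance of probabilities, weight is at least 54): (i) net 64−12=52 < 54 — fails.
  Not every element is met, so the accused fails to carry Stage III.2.
The prosecution prevails on this issue.
Per-issue: Issue I → prosecution; Issue II → accused; Issue III → prosecution. The prosecution must prevail on a majority of issues; overall, the prosecution prevails.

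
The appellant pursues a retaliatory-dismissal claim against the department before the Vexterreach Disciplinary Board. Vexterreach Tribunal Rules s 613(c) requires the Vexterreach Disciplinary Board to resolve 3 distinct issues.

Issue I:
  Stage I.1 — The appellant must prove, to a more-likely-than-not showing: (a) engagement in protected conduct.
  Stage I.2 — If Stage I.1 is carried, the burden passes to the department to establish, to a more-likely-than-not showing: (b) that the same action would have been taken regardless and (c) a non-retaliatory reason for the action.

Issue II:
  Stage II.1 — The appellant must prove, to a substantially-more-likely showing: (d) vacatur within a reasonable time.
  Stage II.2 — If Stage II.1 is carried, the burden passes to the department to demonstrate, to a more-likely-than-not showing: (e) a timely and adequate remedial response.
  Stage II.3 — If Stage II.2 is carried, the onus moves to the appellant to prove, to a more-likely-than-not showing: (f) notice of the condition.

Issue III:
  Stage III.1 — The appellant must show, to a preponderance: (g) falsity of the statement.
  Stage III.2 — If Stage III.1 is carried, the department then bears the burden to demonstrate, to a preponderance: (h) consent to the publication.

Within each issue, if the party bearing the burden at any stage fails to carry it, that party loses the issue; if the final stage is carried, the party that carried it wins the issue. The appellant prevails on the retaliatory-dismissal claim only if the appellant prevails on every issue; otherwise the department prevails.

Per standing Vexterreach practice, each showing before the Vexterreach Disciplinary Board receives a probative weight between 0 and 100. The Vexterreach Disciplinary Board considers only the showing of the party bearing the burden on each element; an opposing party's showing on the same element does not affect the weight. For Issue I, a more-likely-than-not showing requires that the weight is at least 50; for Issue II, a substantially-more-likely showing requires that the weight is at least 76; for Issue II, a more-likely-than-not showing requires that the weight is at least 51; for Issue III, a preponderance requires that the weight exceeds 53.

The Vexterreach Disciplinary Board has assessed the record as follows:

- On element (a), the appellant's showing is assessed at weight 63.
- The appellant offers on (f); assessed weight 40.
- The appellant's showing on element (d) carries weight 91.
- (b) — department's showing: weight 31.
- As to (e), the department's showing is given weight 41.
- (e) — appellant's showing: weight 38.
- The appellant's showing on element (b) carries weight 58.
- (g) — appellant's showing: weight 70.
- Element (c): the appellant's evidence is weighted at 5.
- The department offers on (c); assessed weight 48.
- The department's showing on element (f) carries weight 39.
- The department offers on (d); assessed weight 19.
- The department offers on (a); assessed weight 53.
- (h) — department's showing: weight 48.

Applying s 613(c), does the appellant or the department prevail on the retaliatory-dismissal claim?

appellant

— Issue I —
At Stage I.1 the appellant must meet a more-likely-than-not showing (weight is at least 50): on (a) the weight is 63 (the department's 53 is given no effect), ≥ 50, so (a) meets the standard.
  Stage I.1 carried; the burden shifts to the department.
At Stage I.2 the department must meet a more-likely-than-not showing (weight is at least 50): on (b) the weight is 31 (the appellant's 58 is given no effect), < 50, so (b) does not meet the standard; on (c) the weight is 48 (the appellant's 5 is given no effect), which does not reach 50, so (c) does not meet the standard.
  Stage I.2 not carried; the department fails its burden.
The appellant prevails on this issue.
— Issue II —
Stage II.1 (appellant, a substantially-more-likely showing, weight is at least 76): (d) 91 (department's 19 disregarded) ≥ 76 — meets.
  Stage II.1 carried; the burden shifts to the department.
Stage II.2 (department, a more-likely-than-not showing, weight is at least 51): (e) 41 (appellant's 38 disregarded) < 51 — fails.
  The department does not carry Stage II.2.
The appellant prevails on this issue.
— Issue III —
Stage III.1 — burden on appellant; standard: a preponderance (weight exceeds 53).
    (g): 70 > 53 [met]
  The appellant carries Stage III.1; the department now bears the burden.
Stage III.2 — burden on department; standard: a preponderance (weight exceeds 53).
    (h): 48 ≤ 53 [not met]
  Stage III.2 not carried; the department fails its burden.
The appellant prevails on this issue.
Per-issue: Issue I → appellant; Issue II → appellant; Issue III → appellant. The appellant must prevail on every issue; overall, the appellant prevails.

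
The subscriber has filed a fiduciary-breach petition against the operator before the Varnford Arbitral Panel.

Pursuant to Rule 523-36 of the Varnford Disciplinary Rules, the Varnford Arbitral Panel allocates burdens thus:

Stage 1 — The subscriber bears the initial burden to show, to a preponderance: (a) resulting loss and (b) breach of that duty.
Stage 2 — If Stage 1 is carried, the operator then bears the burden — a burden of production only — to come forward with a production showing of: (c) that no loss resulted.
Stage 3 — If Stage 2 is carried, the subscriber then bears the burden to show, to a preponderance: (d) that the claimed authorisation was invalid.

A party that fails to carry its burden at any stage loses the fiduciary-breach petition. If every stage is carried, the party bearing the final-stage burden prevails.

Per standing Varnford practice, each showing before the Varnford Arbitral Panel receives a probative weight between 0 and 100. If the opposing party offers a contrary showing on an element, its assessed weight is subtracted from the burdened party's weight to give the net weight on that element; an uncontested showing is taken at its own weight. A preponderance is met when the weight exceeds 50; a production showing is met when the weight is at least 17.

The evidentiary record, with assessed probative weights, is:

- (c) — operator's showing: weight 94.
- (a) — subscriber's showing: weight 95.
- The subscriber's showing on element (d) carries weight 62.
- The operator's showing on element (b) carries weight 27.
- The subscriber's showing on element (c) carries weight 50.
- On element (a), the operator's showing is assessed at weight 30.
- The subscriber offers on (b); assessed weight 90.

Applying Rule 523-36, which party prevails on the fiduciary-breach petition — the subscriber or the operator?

subscriber

At Stage 1 the subscriber must meet a preponderance (weight exceeds 50): on (a) the weight is 95 less the opposing 30 gives net 65, > 50, so (a) meets the standard; on (b) the weight is 90 less the opposing 27 gives net 63, which does exceed 50, so (b) meets the standard.
  Stage 1 is satisfied; the onus moves to the operator.
At Stage 2 the operator must meet a production showing (weight is at least 17): on (c) the weight is 94 less the opposing 50 gives net 44, ≥ 17, so (c) meets the standard.
  All elements met. The burden passes to the subscriber.
At Stage 3 the subscriber must meet a preponderance (weight exceeds 50): on (d) the weight is 62, which does exceed 50, so (d) meets the standard.
  Stage 3 carried; the final stage is satisfied.
Every stage carried; the subscriber prevails.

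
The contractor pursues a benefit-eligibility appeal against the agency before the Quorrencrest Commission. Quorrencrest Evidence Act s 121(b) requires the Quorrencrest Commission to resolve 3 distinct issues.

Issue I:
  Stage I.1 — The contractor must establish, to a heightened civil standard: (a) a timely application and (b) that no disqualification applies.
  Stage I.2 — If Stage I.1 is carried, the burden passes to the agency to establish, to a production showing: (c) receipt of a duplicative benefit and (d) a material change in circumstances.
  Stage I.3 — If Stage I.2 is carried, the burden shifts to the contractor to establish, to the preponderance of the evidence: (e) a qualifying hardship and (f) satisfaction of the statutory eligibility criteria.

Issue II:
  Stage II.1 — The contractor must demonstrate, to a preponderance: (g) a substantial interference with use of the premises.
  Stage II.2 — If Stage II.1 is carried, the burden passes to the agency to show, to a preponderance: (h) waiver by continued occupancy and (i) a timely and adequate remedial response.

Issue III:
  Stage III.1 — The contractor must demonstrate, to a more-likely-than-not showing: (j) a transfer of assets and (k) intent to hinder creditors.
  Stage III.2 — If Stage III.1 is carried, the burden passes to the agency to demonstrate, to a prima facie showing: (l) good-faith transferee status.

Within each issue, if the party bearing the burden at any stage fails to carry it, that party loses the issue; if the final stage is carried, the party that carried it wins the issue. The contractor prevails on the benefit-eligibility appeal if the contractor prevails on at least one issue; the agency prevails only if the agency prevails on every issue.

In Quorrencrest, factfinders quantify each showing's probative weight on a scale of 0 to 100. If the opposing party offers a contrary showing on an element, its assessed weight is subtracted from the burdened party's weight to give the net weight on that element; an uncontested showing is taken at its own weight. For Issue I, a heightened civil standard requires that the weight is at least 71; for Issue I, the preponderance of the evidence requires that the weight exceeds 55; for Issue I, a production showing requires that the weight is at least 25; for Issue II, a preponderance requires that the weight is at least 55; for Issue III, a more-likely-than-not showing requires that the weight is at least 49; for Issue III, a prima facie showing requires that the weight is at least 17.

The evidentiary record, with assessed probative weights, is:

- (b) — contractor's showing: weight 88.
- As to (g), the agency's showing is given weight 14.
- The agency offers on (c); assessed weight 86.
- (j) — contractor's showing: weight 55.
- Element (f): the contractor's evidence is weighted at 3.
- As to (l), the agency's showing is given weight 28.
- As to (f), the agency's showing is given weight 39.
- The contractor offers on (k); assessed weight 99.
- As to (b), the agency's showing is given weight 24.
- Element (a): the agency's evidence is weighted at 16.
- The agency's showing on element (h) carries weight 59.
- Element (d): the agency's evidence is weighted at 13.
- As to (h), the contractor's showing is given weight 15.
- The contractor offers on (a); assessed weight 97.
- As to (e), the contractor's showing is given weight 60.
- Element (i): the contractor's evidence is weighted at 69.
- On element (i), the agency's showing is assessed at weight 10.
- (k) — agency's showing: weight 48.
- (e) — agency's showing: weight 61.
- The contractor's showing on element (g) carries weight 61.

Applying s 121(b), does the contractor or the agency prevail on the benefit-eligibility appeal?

— Issue I —
Stage I.1 (contractor, a heightened civil standard, weight is at least 71): (a) net 97−16=81 ≥ 71 — meets; (b) net 88−24=64 < 71 — fails.
  Not every element is met, so the contractor fails to carry Stage I.1.
The analysis ends at Stage I.1; the agency prevails on this issue.
— Issue II —
Stage II.1 (contractor, a preponderance, weight is at least 55): (g) net 61−14=47 < 55 — fails.
  Not every element is met, so the contractor fails to carry Stage II.1.
The agency prevails on this issue.
— Issue III —
Stage III.1 (contractor, a more-likely-than-not showing, weight is at least 49): (j) 55 ≥ 49 — meets; (k) net 99−48=51 ≥ 49 — meets.
  Stage III.1 is satisfied; the onus moves to the agency.
Stage III.2 (agency, a prima facie showing, weight is at least 17): (l) 28 ≥ 17 — meets.
  The agency carries the last stage.
With every stage satisfied, the agency prevails on this issue.
Per-issue: Issue I → agency; Issue II → agency; Issue III → agency. The contractor must prevail on at least one issue; overall, the agency prevails.

agency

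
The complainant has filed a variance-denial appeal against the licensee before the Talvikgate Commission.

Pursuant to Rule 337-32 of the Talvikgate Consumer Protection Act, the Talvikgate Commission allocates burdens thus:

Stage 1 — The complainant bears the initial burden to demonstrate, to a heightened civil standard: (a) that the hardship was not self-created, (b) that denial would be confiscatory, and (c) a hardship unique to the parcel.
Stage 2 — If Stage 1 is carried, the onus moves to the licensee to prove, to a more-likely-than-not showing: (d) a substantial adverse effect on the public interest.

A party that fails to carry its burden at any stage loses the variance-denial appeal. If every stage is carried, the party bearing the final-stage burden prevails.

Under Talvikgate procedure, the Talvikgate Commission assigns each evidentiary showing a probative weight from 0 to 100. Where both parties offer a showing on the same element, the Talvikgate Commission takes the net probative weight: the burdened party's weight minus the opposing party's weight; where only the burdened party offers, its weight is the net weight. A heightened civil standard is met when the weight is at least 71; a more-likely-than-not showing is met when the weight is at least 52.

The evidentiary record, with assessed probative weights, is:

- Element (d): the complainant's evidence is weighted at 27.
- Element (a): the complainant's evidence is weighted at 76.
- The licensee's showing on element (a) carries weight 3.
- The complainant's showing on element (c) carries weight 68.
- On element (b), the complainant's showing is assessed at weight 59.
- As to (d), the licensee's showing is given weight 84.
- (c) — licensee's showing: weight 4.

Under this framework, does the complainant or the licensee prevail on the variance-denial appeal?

licensee

At Stage 1 the complainant must meet a heightened civil standard (weight is at least 71): on (a) the weight is 76 less the opposing 3 gives net 73, which does reach 71, so (a) meets the standard; on (b) the weight is 59, which does not reach 71, so (b) does not meet the standard; on (c) the weight is 68 less the opposing 4 gives net 64, which does not reach 71, so (c) does not meet the standard.
  Not every element is met, so the complainant fails to carry Stage 1.
So the licensee prevails.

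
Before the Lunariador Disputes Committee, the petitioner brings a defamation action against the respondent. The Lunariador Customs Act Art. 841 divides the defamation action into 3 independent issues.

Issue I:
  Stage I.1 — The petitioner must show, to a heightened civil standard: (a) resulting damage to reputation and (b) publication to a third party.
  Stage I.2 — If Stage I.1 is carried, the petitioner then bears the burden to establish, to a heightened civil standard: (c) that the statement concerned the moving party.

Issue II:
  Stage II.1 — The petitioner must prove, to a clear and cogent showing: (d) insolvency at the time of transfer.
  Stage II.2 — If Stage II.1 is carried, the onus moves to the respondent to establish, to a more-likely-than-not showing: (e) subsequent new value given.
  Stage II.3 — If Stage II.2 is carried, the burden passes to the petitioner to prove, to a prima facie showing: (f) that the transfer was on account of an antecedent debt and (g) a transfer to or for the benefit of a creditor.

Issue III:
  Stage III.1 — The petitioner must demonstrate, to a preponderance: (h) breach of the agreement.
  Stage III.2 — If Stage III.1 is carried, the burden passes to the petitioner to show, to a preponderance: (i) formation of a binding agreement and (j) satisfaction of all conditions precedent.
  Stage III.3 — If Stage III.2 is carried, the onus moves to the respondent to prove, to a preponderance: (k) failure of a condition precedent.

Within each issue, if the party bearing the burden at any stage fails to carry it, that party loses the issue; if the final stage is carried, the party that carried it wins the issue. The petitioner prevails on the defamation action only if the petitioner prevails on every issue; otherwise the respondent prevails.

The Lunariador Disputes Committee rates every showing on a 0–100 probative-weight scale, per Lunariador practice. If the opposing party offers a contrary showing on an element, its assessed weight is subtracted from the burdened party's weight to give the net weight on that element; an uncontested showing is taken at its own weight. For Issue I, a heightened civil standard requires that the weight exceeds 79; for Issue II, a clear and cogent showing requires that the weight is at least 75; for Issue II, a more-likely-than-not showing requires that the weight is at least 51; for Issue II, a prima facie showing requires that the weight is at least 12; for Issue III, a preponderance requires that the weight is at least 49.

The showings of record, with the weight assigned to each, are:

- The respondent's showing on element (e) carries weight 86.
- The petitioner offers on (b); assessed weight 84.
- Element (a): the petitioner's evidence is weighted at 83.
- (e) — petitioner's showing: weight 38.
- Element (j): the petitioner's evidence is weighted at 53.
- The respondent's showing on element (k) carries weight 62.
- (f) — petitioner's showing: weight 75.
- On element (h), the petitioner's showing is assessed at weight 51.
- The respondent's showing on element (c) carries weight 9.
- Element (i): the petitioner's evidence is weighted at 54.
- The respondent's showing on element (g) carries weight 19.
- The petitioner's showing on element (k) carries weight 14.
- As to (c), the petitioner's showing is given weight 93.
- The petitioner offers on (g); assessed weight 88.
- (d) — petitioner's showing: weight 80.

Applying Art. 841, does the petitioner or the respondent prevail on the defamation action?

petitioner

— Issue I —
Stage I.1 — burden on petitioner; standard: a heightened civil standard (weight exceeds 79).
    (a): 83 > 79 [met]
    (b): 84 > 79 [met]
  Stage I.1 carried; the burden remains with the petitioner.
Stage I.2 — burden on petitioner; standard: a heightened civil standard (weight exceeds 79).
    (c): 93 − 9 = 84 > 79 [met]
  Stage I.2 carried; the final stage is satisfied.
Every stage carried; the petitioner prevails on this issue.
— Issue II —
At Stage II.1 the petitioner must meet a clear and cogent showing (weight is at least 75): on (d) the weight is 80, ≥ 75, so (d) meets the standard.
  All elements met. The burden passes to the respondent.
At Stage II.2 the respondent must meet a more-likely-than-not showing (weight is at least 51): on (e) the weight is 86 less the opposing 38 gives net 48, < 51, so (e) does not meet the standard.
  Not every element is met, so the respondent fails to carry Stage II.2.
So the petitioner prevails on this issue.
— Issue III —
At Stage III.1 the petitioner must meet a preponderance (weight is at least 49): on (h) the weight is 51, ≥ 49, so (h) meets the standard.
  Stage III.1 carried; the burden remains with the petitioner.
At Stage III.2 the petitioner must meet a preponderance (weight is at least 49): on (i) the weight is 54, ≥ 49, so (i) meets the standard; on (j) the weight is 53, which does reach 49, so (j) meets the standard.
  All elements met. The burden passes to the respondent.
At Stage III.3 the respondent must meet a preponderance (weight is at least 49): on (k) the weight is 62 less the opposing 14 gives net 48, < 49, so (k) does not meet the standard.
  The respondent does not carry Stage III.3.
The analysis ends at Stage III.3; the petitioner prevails on this issue.
Per-issue: Issue I → petitioner; Issue II → petitioner; Issue III → petitioner. The petitioner must prevail on every issue; overall, the petitioner prevails.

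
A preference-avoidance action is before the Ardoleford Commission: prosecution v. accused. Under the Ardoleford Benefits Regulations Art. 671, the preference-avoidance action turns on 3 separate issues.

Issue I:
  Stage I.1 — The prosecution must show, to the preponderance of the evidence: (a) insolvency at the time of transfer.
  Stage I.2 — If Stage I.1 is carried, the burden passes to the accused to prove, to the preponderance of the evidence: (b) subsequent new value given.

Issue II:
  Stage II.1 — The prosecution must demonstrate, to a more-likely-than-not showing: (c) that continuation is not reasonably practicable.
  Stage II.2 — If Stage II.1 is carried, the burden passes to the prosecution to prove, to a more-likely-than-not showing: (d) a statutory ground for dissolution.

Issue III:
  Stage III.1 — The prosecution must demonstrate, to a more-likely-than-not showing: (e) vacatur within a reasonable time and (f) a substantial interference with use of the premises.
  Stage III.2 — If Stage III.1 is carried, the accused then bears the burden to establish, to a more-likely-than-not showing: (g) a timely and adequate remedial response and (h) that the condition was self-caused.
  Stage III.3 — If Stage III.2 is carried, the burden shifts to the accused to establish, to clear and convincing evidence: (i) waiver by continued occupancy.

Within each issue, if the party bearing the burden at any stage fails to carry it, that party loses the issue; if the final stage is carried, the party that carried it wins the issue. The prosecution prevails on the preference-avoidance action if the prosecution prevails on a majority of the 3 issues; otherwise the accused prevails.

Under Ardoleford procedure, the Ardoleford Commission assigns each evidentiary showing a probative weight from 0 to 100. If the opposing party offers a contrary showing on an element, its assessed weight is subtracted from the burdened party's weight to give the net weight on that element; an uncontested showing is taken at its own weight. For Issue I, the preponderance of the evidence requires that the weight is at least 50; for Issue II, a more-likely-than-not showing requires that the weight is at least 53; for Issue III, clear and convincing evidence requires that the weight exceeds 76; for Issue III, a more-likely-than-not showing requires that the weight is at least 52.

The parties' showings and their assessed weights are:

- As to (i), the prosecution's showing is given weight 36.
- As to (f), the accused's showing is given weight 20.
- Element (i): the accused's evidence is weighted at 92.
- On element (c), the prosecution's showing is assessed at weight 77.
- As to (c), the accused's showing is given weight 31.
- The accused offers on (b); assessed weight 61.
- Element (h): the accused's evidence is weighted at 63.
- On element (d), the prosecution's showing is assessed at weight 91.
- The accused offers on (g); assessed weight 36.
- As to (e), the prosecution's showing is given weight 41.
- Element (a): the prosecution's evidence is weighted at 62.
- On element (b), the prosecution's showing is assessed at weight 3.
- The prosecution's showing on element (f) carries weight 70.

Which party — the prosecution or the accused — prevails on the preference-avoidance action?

— Issue I —
At Stage I.1 the prosecution must meet the preponderance of the evidence (weight is at least 50): on (a) the weight is 62, which does reach 50, so (a) meets the standard.
  Stage I.1 carried; the burden shifts to the accused.
At Stage I.2 the accused must meet the preponderance of the evidence (weight is at least 50): on (b) the weight is 61 less the opposing 3 gives net 58, ≥ 50, so (b) meets the standard.
  Stage I.2 carried; the final stage is satisfied.
All stages carried — the accused prevails on this issue.
— Issue II —
At Stage II.1 the prosecution must meet a more-likely-than-not showing (weight is at least 53): on (c) the weight is 77 less the opposing 31 gives net 46, < 53, so (c) does not meet the standard.
  The prosecution does not carry Stage II.1.
The analysis ends at Stage II.1; the accused prevails on this issue.
— Issue III —
Stage III.1 — burden on prosecution; standard: a more-likely-than-not showing (weight is at least 52).
    (e): 41 < 52 [not met]
    (f): 70 − 20 = 50 < 52 [not met]
  The prosecution does not carry Stage III.1.
The accused prevails on this issue.
Per-issue: Issue I → accused; Issue II → accused; Issue III → accused. The prosecution must prevail on a majority of issues; overall, the accused prevails.

accused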